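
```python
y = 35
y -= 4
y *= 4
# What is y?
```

Trace:
`y = 35` → y = 35
`y -= 4` → y = 31
`y *= 4` → y = 124
So y = 124

Answer: 124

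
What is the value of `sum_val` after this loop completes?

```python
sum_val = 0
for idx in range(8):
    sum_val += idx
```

Sum of 0 to 7 = 28
`sum_val` takes the values: 0 → 1 → 3 → 6 → 10 → 15 → 21 → 28

Answer: 28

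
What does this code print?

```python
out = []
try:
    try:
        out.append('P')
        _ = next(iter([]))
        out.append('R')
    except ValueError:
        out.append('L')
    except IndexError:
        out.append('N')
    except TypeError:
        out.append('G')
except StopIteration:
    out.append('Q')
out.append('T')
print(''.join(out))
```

Execution trace: 'P' (try body) → 'Q' (outer except StopIteration) → 'T' (after the try/except). Output: PQT

Answer: PQT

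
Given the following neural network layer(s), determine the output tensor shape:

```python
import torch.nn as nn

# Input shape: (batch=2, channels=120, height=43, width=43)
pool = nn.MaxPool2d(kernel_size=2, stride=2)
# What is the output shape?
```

Input: (2, 120, 43, 43) -> Output: (2, 120, 21, 21)

Answer: (2, 120, 21, 21)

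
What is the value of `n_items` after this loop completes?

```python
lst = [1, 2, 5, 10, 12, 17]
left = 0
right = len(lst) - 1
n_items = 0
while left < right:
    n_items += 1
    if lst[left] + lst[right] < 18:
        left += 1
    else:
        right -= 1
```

Steps to find pair summing to 18
`n_items` takes the values: 0 → 1 → 2 → 3 → 4 → 5

Answer: 5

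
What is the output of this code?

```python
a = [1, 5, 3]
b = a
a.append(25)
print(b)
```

Key concept: basic list aliasing.
Step by step:
`a = [1, 5, 3]` → a = [1, 5, 3]
`b = a` → b = [1, 5, 3] (same object as a)
`a.append(25)` → a = [1, 5, 3, 25] (same object as b); b = [1, 5, 3, 25] (same object as a)
`print(b)` → prints [1, 5, 3, 25]

Answer: [1, 5, 3, 25]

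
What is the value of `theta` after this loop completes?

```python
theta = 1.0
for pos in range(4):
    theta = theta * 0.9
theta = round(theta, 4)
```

Exponential decay: 1.0 * 0.9^4
`theta` takes the values: 1.0 → 0.9 → 0.81 → 0.729 → 0.6561

Answer: 0.6561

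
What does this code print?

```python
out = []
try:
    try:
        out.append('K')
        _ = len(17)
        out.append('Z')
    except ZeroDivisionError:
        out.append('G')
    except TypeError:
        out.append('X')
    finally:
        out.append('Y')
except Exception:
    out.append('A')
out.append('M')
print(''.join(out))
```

Execution trace: 'K' (inner try body) → 'X' (inner except TypeError) → 'Y' (inner finally) → 'M' (after the try/except). Output: KXYM

Answer: KXYM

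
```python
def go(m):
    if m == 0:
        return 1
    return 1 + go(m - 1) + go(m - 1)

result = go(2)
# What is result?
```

go(m) = 1 + 2·go(m-1), go(0)=1. Closed form: (1+1)·2^2 - 1 = 7.

Answer: 7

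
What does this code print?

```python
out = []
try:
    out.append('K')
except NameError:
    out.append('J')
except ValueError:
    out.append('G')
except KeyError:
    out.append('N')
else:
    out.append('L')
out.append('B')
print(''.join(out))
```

Execution trace: 'K' (try body, no exception) → 'L' (else) → 'B' (after the try/except). Output: KLB

Answer: KLB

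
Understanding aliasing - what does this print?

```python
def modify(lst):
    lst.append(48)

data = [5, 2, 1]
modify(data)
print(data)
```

Key concept: function modifies passed list.
Step by step:
`data = [5, 2, 1]` → data = [5, 2, 1]
`modify(data)` → data = [5, 2, 1, 48]
`print(data)` → prints [5, 2, 1, 48]

Answer: [5, 2, 1, 48]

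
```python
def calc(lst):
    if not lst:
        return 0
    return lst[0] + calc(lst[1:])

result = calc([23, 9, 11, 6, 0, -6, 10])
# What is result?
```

23 + 9 + 11 + 6 + 0 + (-6) + 10 + 0 = 53

Answer: 53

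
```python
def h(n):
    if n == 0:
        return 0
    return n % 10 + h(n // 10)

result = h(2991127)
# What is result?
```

Sum of digits of 2991127: 7 + 2 + 1 + 1 + 9 + 9 + 2 = 31

Answer: 31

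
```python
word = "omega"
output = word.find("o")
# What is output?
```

Trace:
`word = "omega"` → word = 'omega'
`output = word.find("o")` → output = 0
So output = 0

Answer: 0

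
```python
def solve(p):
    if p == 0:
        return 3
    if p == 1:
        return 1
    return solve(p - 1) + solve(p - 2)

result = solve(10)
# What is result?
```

Build up from base cases: solve(0)=3, solve(1)=1, solve(2)=4, solve(3)=5, solve(4)=9, solve(5)=14, solve(6)=23, ..., solve(10)=157

Answer: 157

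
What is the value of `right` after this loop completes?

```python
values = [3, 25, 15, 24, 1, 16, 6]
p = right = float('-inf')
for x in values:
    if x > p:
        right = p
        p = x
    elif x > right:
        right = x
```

Second largest (with repeats) in [3, 25, 15, 24, 1, 16, 6]
`right` takes the values: -inf → 3 → 15 → 24

Answer: 24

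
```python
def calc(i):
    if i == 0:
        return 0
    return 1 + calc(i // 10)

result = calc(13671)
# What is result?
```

Count of digits of 13671: 5

Answer: 5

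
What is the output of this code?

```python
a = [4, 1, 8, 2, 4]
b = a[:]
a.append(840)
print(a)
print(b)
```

Key concept: slice [:] creates copy.
Step by step:
`a = [4, 1, 8, 2, 4]` → a = [4, 1, 8, 2, 4]
`b = a[:]` → b = [4, 1, 8, 2, 4]
`a.append(840)` → a = [4, 1, 8, 2, 4, 840]
`print(a)` → prints [4, 1, 8, 2, 4, 840]
`print(b)` → prints [4, 1, 8, 2, 4]

Answer:
[4, 1, 8, 2, 4, 840]
[4, 1, 8, 2, 4]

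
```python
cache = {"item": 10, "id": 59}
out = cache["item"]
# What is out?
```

Trace:
`cache = {"item": 10, "id": 59}` → cache = {'item': 10, 'id': 59}
`out = cache["item"]` → out = 10
So out = 10

Answer: 10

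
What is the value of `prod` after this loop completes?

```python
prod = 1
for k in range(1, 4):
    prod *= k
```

3! = 6
`prod` takes the values: 1 → 2 → 6

Answer: 6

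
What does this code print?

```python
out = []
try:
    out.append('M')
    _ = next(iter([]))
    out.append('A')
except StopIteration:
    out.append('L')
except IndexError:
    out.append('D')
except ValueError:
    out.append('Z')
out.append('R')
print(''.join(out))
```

Execution trace: 'M' (try body) → 'L' (except StopIteration) → 'R' (after the try/except). Output: MLR

Answer: MLR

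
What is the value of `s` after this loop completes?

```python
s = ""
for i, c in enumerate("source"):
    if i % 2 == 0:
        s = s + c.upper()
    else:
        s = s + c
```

Uppercase even positions in 'source'
`s` takes the values: "" → "S" → "So" → "SoU" → "SoUr" → "SoUrC" → "SoUrCe"

Answer: "SoUrCe"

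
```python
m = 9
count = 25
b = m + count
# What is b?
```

Trace:
`m = 9` → m = 9
`count = 25` → count = 25
`b = m + count` → b = 34
So b = 34

Answer: 34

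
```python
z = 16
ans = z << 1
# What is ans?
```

Trace:
`z = 16` → z = 16
`ans = z << 1` → ans = 32
So ans = 32

Answer: 32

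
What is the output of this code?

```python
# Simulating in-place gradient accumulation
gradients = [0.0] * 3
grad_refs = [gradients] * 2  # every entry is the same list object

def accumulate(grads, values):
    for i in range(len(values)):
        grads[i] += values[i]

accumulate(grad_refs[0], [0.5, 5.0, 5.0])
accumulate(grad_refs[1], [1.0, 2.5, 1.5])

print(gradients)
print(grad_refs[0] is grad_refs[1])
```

Key concept: gradient accumulation aliasing.
Step by step:
`gradients = [0.0] * 3` → gradients = [0.0, 0.0, 0.0]
`grad_refs = [gradients] * 2` → grad_refs = [[0.0, 0.0, 0.0], [0.0, 0.0, 0.0]]
`accumulate(grad_refs[0], [0.5, 5.0, 5.0])` → gradients = [0.5, 5.0, 5.0]; grad_refs = [[0.5, 5.0, 5.0], [0.5, 5.0, 5.0]]
`accumulate(grad_refs[1], [1.0, 2.5, 1.5])` → gradients = [1.5, 7.5, 6.5]; grad_refs = [[1.5, 7.5, 6.5], [1.5, 7.5, 6.5]]
`print(gradients)` → prints [1.5, 7.5, 6.5]
`print(grad_refs[0] is grad_refs[1])` → prints True

Answer:
[1.5, 7.5, 6.5]
True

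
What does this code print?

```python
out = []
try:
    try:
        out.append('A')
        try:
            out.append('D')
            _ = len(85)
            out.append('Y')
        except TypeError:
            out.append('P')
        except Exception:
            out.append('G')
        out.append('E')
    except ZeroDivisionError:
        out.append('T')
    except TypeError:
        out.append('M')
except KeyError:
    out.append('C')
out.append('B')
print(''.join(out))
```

Execution trace: 'A' (try body) → 'D' (inner try body) → 'P' (inner except TypeError) → 'E' (try body, no exception) → 'B' (after the try/except). Output: ADPEB

Answer: ADPEB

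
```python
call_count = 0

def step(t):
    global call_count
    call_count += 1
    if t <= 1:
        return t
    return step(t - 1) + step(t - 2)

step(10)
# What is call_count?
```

Calls(t) = 1 + Calls(t-1) + Calls(t-2); Calls(0)=Calls(1)=1. For t=10 this gives 177.

Answer: 177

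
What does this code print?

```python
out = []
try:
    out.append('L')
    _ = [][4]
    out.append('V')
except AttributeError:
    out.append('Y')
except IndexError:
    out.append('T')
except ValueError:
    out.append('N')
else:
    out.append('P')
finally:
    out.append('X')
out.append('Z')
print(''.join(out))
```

Execution trace: 'L' (try body) → 'T' (except IndexError) → 'X' (finally) → 'Z' (after the try/except). Output: LTXZ

Answer: LTXZ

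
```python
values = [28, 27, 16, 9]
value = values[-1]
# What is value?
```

Trace:
`values = [28, 27, 16, 9]` → values = [28, 27, 16, 9]
`value = values[-1]` → value = 9
So value = 9

Answer: 9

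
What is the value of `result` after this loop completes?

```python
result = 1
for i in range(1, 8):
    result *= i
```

7! = 5040
`result` takes the values: 1 → 2 → 6 → 24 → 120 → 720 → 5040

Answer: 5040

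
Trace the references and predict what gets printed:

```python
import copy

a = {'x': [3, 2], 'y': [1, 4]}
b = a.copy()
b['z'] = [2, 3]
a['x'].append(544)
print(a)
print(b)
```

Key concept: shallow copy of dict with mutable values.
Step by step:
`a = {'x': [3, 2], 'y': [1, 4]}` → a = {'x': [3, 2], 'y': [1, 4]}
`b = a.copy()` → b = {'x': [3, 2], 'y': [1, 4]}
`b['z'] = [2, 3]` → b = {'x': [3, 2], 'y': [1, 4], 'z': [2, 3]}
`a['x'].append(544)` → a = {'x': [3, 2, 544], 'y': [1, 4]}; b = {'x': [3, 2, 544], 'y': [1, 4], 'z': [2, 3]}
`print(a)` → prints {'x': [3, 2, 544], 'y': [1, 4]}
`print(b)` → prints {'x': [3, 2, 544], 'y': [1, 4], 'z': [2, 3]}

Answer:
{'x': [3, 2, 544], 'y': [1, 4]}
{'x': [3, 2, 544], 'y': [1, 4], 'z': [2, 3]}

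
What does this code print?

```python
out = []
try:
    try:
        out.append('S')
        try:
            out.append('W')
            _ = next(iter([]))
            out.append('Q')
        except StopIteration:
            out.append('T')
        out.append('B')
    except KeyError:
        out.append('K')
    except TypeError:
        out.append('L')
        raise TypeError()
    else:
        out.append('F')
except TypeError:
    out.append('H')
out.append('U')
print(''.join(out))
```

Execution trace: 'S' (try body) → 'W' (inner try body) → 'T' (inner except StopIteration) → 'B' (try body, no exception) → 'F' (else) → 'U' (after the try/except). Output: SWTBFU

Answer: SWTBFU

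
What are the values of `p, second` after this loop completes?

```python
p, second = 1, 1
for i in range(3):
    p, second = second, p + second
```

Fibonacci: after 3 iterations
`p, second` takes the values: (1, 1) → (1, 2) → (2, 3) → (3, 5)

Answer: 3, 5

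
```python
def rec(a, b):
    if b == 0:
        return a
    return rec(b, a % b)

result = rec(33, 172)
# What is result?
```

rec(33, 172) -> rec(172, 33) -> rec(33, 7) -> rec(7, 5) -> rec(5, 2) -> rec(2, 1) -> rec(1, 0) -> 1

Answer: 1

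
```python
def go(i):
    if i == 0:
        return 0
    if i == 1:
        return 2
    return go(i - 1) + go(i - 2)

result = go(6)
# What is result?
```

Build up from base cases: go(0)=0, go(1)=2, go(2)=2, go(3)=4, go(4)=6, go(5)=10, go(6)=16

Answer: 16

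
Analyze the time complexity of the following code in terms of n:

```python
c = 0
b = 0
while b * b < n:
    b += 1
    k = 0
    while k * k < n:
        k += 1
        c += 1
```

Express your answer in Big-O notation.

Each loop level contributes: √n × √n. Multiplying the contributions gives O(n).

Answer: O(n)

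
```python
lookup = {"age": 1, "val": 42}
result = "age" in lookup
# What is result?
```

Trace:
`lookup = {"age": 1, "val": 42}` → lookup = {'age': 1, 'val': 42}
`result = "age" in lookup` → result = True
So result = True

Answer: True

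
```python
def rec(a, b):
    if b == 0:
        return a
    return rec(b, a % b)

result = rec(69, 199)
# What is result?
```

rec(69, 199) -> rec(199, 69) -> rec(69, 61) -> rec(61, 8) -> rec(8, 5) -> rec(5, 3) -> rec(3, 2) -> rec(2, 1) -> rec(1, 0) -> 1

Answer: 1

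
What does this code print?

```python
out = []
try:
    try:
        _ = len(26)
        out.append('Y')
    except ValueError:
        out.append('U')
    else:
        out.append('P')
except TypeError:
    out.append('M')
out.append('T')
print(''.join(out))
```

Execution trace: 'M' (outer except TypeError) → 'T' (after the try/except). Output: MT

Answer: MT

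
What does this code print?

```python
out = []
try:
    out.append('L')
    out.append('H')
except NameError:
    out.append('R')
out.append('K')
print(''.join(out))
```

Execution trace: 'L' (try body) → 'H' (try body, no exception) → 'K' (after the try/except). Output: LHK

Answer: LHK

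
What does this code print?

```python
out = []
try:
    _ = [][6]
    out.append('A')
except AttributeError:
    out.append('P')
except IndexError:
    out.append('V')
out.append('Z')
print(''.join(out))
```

Execution trace: 'V' (except IndexError) → 'Z' (after the try/except). Output: VZ

Answer: VZ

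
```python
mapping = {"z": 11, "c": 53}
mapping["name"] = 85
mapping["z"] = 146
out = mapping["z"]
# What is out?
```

Trace:
`mapping = {"z": 11, "c": 53}` → mapping = {'z': 11, 'c': 53}
`mapping["name"] = 85` → mapping = {'z': 11, 'c': 53, 'name': 85}
`mapping["z"] = 146` → mapping = {'z': 146, 'c': 53, 'name': 85}
`out = mapping["z"]` → out = 146
So out = 146

Answer: 146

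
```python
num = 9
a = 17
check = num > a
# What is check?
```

Trace:
`num = 9` → num = 9
`a = 17` → a = 17
`check = num > a` → check = False
So check = False

Answer: False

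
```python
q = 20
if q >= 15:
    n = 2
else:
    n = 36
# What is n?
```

Trace:
`q = 20` → q = 20
`if q >= 15: ...` → q >= 15 is True → n = 2
So n = 2

Answer: 2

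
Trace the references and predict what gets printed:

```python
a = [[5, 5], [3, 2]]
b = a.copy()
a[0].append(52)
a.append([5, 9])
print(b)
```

Key concept: shallow copy with nested lists.
Step by step:
`a = [[5, 5], [3, 2]]` → a = [[5, 5], [3, 2]]
`b = a.copy()` → b = [[5, 5], [3, 2]]
`a[0].append(52)` → a = [[5, 5, 52], [3, 2]]; b = [[5, 5, 52], [3, 2]]
`a.append([5, 9])` → a = [[5, 5, 52], [3, 2], [5, 9]]
`print(b)` → prints [[5, 5, 52], [3, 2]]

Answer: [[5, 5, 52], [3, 2]]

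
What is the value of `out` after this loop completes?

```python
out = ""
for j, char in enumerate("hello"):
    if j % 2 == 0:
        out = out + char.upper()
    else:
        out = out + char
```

Uppercase even positions in 'hello'
`out` takes the values: "" → "H" → "He" → "HeL" → "HeLl" → "HeLlO"

Answer: "HeLlO"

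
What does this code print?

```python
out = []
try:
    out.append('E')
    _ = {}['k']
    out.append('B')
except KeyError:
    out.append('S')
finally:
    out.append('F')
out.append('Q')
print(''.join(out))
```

Execution trace: 'E' (try body) → 'S' (except KeyError) → 'F' (finally) → 'Q' (after the try/except). Output: ESFQ

Answer: ESFQ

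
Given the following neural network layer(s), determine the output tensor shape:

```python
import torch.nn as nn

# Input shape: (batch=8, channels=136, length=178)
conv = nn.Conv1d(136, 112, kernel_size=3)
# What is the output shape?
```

Input: (8, 136, 178) -> Output: (8, 112, 176)

Answer: (8, 112, 176)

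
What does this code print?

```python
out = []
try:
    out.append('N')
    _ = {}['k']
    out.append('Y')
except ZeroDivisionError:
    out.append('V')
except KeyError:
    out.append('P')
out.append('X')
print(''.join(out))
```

Execution trace: 'N' (try body) → 'P' (except KeyError) → 'X' (after the try/except). Output: NPX

Answer: NPX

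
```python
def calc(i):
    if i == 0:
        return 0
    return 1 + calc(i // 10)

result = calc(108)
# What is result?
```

Count of digits of 108: 3

Answer: 3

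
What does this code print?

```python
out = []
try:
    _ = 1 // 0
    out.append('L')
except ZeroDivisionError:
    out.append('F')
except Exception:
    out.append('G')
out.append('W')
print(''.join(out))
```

Execution trace: 'F' (except ZeroDivisionError) → 'W' (after the try/except). Output: FW

Answer: FW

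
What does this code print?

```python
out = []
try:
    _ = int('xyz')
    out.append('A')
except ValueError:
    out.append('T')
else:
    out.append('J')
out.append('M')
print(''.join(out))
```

Execution trace: 'T' (except ValueError) → 'M' (after the try/except). Output: TM

Answer: TM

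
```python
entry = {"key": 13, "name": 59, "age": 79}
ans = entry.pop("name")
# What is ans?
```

Trace:
`entry = {"key": 13, "name": 59, "age": 79}` → entry = {'key': 13, 'name': 59, 'age': 79}
`ans = entry.pop("name")` → entry = {'key': 13, 'age': 79}; ans = 59
So ans = 59

Answer: 59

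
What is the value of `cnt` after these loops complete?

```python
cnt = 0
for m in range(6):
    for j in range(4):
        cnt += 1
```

6 * 4 = 24
`cnt` takes the values: 0 → 1 → 2 → 3 → 4 → 5 → 6 → 7 → 8 → 9 → 10 → 11 → 12 → 13 → 14 → 15 → 16 → 17 → 18 → 19 → 20 → 21 → 22 → 23 → 24

Answer: 24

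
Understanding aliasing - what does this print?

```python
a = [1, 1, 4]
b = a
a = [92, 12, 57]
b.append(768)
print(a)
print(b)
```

Key concept: rebinding vs mutation: a is rebound to a new list, b still points at the original.
Step by step:
`a = [1, 1, 4]` → a = [1, 1, 4]
`b = a` → b = [1, 1, 4] (same object as a)
`a = [92, 12, 57]` → a = [92, 12, 57]
`b.append(768)` → b = [1, 1, 4, 768]
`print(a)` → prints [92, 12, 57]
`print(b)` → prints [1, 1, 4, 768]

Answer:
[92, 12, 57]
[1, 1, 4, 768]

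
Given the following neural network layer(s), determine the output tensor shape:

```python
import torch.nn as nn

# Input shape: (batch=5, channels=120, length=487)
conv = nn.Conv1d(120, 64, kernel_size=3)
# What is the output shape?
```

Input: (5, 120, 487) -> Output: (5, 64, 485)

Answer: (5, 64, 485)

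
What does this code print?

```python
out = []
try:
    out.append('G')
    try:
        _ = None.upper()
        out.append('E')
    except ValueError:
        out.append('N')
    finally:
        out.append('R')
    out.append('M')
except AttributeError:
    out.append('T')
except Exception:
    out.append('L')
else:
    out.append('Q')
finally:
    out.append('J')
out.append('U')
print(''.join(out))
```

Execution trace: 'G' (try body) → 'R' (inner finally) → 'T' (except AttributeError) → 'J' (finally) → 'U' (after the try/except). Output: GRTJU

Answer: GRTJU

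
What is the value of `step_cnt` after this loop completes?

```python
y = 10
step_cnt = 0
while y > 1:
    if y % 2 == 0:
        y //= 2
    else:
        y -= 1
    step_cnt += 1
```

Steps to reduce 10 to 1
`step_cnt` takes the values: 0 → 1 → 2 → 3 → 4

Answer: 4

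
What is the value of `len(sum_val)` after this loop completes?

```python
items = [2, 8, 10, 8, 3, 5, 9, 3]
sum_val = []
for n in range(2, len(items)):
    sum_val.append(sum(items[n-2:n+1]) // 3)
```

Number of 3-element averages
`sum_val` takes the values: [] → [6] → [6, 8] → [6, 8, 7] → [6, 8, 7, 5] → [6, 8, 7, 5, 5] → [6, 8, 7, 5, 5, 5]
So `len(sum_val)` = 6

Answer: 6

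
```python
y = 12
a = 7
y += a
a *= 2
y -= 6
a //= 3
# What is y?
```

Trace:
`y = 12` → y = 12
`a = 7` → a = 7
`y += a` → y = 19
`a *= 2` → a = 14
`y -= 6` → y = 13
`a //= 3` → a = 4
So y = 13

Answer: 13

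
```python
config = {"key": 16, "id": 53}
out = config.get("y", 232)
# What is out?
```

Trace:
`config = {"key": 16, "id": 53}` → config = {'key': 16, 'id': 53}
`out = config.get("y", 232)` → out = 232
So out = 232

Answer: 232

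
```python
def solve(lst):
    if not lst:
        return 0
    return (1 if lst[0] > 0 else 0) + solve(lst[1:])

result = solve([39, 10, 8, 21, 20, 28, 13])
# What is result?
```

Count of positive elements in [39, 10, 8, 21, 20, 28, 13] = 7

Answer: 7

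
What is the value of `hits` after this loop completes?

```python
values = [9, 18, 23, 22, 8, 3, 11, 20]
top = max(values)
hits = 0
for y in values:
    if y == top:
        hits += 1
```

Count of max value 23 in [9, 18, 23, 22, 8, 3, 11, 20]
`hits` takes the values: 0 → 1

Answer: 1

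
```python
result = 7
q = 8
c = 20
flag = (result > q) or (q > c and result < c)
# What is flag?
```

Trace:
`result = 7` → result = 7
`q = 8` → q = 8
`c = 20` → c = 20
`flag = (result > q) or (q > c and result < c)` → flag = False
So flag = False

Answer: False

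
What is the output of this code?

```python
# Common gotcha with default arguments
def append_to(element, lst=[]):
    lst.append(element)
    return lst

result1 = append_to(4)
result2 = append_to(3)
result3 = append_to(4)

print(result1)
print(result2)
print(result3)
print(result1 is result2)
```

Key concept: mutable default argument gotcha.
Step by step:
`result1 = append_to(4)` → result1 = [4]
`result2 = append_to(3)` → result1 = [4, 3] (same object as result2); result2 = [4, 3] (same object as result1)
`result3 = append_to(4)` → result1 = [4, 3, 4] (same object as result2, result3); result2 = [4, 3, 4] (same object as result1, result3); result3 = [4, 3, 4] (same object as result1, result2)
`print(result1)` → prints [4, 3, 4]
`print(result2)` → prints [4, 3, 4]
`print(result3)` → prints [4, 3, 4]
`print(result1 is result2)` → prints True

Answer:
[4, 3, 4]
[4, 3, 4]
[4, 3, 4]
True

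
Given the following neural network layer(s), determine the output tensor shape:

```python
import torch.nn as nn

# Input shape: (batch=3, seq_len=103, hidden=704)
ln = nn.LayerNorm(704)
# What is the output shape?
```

Input: (3, 103, 704) -> Output: (3, 103, 704)

Answer: (3, 103, 704)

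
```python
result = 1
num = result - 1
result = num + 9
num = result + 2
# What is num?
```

Trace:
`result = 1` → result = 1
`num = result - 1` → num = 0
`result = num + 9` → result = 9
`num = result + 2` → num = 11
So num = 11

Answer: 11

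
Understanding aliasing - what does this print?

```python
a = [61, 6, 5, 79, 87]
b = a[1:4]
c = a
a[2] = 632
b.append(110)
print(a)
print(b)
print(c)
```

Key concept: slice vs alias.
Step by step:
`a = [61, 6, 5, 79, 87]` → a = [61, 6, 5, 79, 87]
`b = a[1:4]` → b = [6, 5, 79]
`c = a` → c = [61, 6, 5, 79, 87] (same object as a)
`a[2] = 632` → a = [61, 6, 632, 79, 87] (same object as c); c = [61, 6, 632, 79, 87] (same object as a)
`b.append(110)` → b = [6, 5, 79, 110]
`print(a)` → prints [61, 6, 632, 79, 87]
`print(b)` → prints [6, 5, 79, 110]
`print(c)` → prints [61, 6, 632, 79, 87]

Answer:
[61, 6, 632, 79, 87]
[6, 5, 79, 110]
[61, 6, 632, 79, 87]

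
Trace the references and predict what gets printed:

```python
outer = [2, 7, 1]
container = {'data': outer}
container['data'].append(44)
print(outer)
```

Key concept: dict holds reference to list.
Step by step:
`outer = [2, 7, 1]` → outer = [2, 7, 1]
`container = {'data': outer}` → container = {'data': [2, 7, 1]}
`container['data'].append(44)` → outer = [2, 7, 1, 44]; container = {'data': [2, 7, 1, 44]}
`print(outer)` → prints [2, 7, 1, 44]

Answer: [2, 7, 1, 44]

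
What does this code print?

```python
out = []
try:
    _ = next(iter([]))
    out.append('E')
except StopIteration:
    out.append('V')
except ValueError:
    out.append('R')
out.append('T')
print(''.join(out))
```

Execution trace: 'V' (except StopIteration) → 'T' (after the try/except). Output: VT

Answer: VT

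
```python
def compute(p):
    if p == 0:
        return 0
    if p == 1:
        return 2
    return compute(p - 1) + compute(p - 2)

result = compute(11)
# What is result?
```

Build up from base cases: compute(0)=0, compute(1)=2, compute(2)=2, compute(3)=4, compute(4)=6, compute(5)=10, compute(6)=16, ..., compute(11)=178

Answer: 178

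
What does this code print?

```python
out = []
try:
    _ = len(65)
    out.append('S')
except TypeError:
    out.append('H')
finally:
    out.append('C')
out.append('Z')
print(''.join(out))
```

Execution trace: 'H' (except TypeError) → 'C' (finally) → 'Z' (after the try/except). Output: HCZ

Answer: HCZ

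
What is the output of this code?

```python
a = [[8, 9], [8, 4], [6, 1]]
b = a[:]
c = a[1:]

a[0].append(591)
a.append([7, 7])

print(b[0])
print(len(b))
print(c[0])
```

Key concept: slice with nested mutation.
Step by step:
`a = [[8, 9], [8, 4], [6, 1]]` → a = [[8, 9], [8, 4], [6, 1]]
`b = a[:]` → b = [[8, 9], [8, 4], [6, 1]]
`c = a[1:]` → c = [[8, 4], [6, 1]]
`a[0].append(591)` → a = [[8, 9, 591], [8, 4], [6, 1]]; b = [[8, 9, 591], [8, 4], [6, 1]]
`a.append([7, 7])` → a = [[8, 9, 591], [8, 4], [6, 1], [7, 7]]
`print(b[0])` → prints [8, 9, 591]
`print(len(b))` → prints 3
`print(c[0])` → prints [8, 4]

Answer:
[8, 9, 591]
3
[8, 4]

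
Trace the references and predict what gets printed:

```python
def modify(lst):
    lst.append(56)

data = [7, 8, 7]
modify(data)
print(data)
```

Key concept: function modifies passed list.
Step by step:
`data = [7, 8, 7]` → data = [7, 8, 7]
`modify(data)` → data = [7, 8, 7, 56]
`print(data)` → prints [7, 8, 7, 56]

Answer: [7, 8, 7, 56]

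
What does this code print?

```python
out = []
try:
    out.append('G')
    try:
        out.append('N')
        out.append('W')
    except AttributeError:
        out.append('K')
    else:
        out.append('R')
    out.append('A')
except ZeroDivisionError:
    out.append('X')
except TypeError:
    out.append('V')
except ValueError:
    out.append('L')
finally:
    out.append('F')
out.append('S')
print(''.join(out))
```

Execution trace: 'G' (try body) → 'N' (inner try body) → 'W' (inner try body, no exception) → 'R' (inner else) → 'A' (try body, no exception) → 'F' (finally) → 'S' (after the try/except). Output: GNWRAFS

Answer: GNWRAFS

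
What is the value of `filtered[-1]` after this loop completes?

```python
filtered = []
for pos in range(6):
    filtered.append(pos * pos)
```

Last element of squares 0 to 5
`filtered` takes the values: [] → [0] → [0, 1] → [0, 1, 4] → [0, 1, 4, 9] → [0, 1, 4, 9, 16] → [0, 1, 4, 9, 16, 25]
So `filtered[-1]` = 25

Answer: 25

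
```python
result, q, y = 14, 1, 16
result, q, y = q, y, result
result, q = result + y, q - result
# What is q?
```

Trace:
`result, q, y = 14, 1, 16` → result = 14; q = 1; y = 16
`result, q, y = q, y, result` → result = 1; q = 16; y = 14
`result, q = result + y, q - result` → result = 15; q = 15
So q = 15

Answer: 15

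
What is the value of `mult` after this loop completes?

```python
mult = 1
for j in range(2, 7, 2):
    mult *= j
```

Product of even numbers 2 to 6
`mult` takes the values: 1 → 2 → 8 → 48

Answer: 48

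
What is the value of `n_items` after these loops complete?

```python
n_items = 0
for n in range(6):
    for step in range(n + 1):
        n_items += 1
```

Triangle: 1 + 2 + ... + 6
`n_items` takes the values: 0 → 1 → 2 → 3 → 4 → 5 → 6 → 7 → 8 → 9 → 10 → 11 → 12 → 13 → 14 → 15 → 16 → 17 → 18 → 19 → 20 → 21

Answer: 21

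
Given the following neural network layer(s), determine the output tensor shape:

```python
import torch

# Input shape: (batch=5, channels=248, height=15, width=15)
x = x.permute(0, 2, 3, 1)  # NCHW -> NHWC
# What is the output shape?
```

Input: (5, 248, 15, 15) -> Output: (5, 15, 15, 248)

Answer: (5, 15, 15, 248)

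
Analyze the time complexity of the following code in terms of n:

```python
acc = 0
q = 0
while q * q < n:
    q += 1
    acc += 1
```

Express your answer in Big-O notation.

Each loop level contributes: √n. Multiplying the contributions gives O(√n).

Answer: O(√n)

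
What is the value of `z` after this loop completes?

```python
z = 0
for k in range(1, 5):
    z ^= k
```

XOR of 1 to 4
`z` takes the values: 0 → 1 → 3 → 0 → 4

Answer: 4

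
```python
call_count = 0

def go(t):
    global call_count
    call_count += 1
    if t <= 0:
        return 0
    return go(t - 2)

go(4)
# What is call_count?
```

Linear recursion stepping by 2: 3 calls from t=4 down to ≤0.

Answer: 3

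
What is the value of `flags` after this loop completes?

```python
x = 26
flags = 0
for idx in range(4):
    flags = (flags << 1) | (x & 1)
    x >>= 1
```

Reverse lowest 4 bits of 26
`flags` takes the values: 0 → 1 → 2 → 5

Answer: 5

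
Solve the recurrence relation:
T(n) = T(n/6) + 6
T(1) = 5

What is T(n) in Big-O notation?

Each step divides n by 6 and adds 6. After log_6(n) steps we reach T(1)=5. So T(n) = 6·log_6(n) + 5 = O(log n).

Answer: O(log n)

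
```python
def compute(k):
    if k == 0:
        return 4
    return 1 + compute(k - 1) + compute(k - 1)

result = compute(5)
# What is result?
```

compute(k) = 1 + 2·compute(k-1), compute(0)=4. Closed form: (4+1)·2^5 - 1 = 159.

Answer: 159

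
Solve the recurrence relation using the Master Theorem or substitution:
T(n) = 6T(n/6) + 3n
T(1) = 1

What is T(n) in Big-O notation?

By Master Theorem: a=6, b=6, f(n)=3n. Since log_6(6) = 1 and f(n) = Θ(n^1), Case 2 applies. T(n) = O(n log n).

Answer: O(n log n)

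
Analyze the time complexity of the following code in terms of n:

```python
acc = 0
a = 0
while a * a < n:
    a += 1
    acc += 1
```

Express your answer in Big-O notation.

Each loop level contributes: √n. Multiplying the contributions gives O(√n).

Answer: O(√n)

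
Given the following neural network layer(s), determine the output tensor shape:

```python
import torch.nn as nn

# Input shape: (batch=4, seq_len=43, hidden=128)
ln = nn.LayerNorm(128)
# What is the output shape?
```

Input: (4, 43, 128) -> Output: (4, 43, 128)

Answer: (4, 43, 128)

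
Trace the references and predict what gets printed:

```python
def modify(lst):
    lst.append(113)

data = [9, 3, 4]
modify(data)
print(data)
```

Key concept: function modifies passed list.
Step by step:
`data = [9, 3, 4]` → data = [9, 3, 4]
`modify(data)` → data = [9, 3, 4, 113]
`print(data)` → prints [9, 3, 4, 113]

Answer: [9, 3, 4, 113]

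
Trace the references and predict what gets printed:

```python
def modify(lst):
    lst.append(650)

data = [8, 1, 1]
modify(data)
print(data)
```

Key concept: function modifies passed list.
Step by step:
`data = [8, 1, 1]` → data = [8, 1, 1]
`modify(data)` → data = [8, 1, 1, 650]
`print(data)` → prints [8, 1, 1, 650]

Answer: [8, 1, 1, 650]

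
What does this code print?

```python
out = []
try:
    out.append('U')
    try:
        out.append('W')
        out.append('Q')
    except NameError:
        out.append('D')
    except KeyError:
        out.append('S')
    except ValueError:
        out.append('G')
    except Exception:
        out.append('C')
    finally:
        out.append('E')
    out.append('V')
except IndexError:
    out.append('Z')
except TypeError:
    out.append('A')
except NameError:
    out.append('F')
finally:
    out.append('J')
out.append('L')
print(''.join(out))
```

Execution trace: 'U' (try body) → 'W' (inner try body) → 'Q' (inner try body, no exception) → 'E' (inner finally) → 'V' (try body, no exception) → 'J' (finally) → 'L' (after the try/except). Output: UWQEVJL

Answer: UWQEVJL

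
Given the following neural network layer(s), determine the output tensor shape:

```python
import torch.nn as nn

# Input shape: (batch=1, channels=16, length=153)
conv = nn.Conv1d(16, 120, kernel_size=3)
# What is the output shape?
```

Input: (1, 16, 153) -> Output: (1, 120, 151)

Answer: (1, 120, 151)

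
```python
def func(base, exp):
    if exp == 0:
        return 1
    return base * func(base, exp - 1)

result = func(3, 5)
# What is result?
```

func(3, 5) = 3 * 3 * 3 * 3 * 3 = 243

Answer: 243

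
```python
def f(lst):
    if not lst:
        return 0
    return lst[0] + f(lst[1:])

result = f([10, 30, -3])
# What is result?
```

10 + 30 + (-3) + 0 = 37

Answer: 37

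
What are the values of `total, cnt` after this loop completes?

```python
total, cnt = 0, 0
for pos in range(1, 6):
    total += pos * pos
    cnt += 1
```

Sum of squares and count
`total, cnt` takes the values: (0, 0) → (1, 0) → (1, 1) → (5, 1) → (5, 2) → (14, 2) → (14, 3) → (30, 3) → (30, 4) → (55, 4) → (55, 5)

Answer: 55, 5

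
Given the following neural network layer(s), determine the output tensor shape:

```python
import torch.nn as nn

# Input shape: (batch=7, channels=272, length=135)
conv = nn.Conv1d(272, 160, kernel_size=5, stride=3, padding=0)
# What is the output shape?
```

Input: (7, 272, 135) -> Output: (7, 160, 44)

Answer: (7, 160, 44)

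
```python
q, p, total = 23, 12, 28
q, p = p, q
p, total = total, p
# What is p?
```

Trace:
`q, p, total = 23, 12, 28` → q = 23; p = 12; total = 28
`q, p = p, q` → q = 12; p = 23
`p, total = total, p` → p = 28; total = 23
So p = 28

Answer: 28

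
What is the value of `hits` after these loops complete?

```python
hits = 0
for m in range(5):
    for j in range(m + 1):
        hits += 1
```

Triangle: 1 + 2 + ... + 5
`hits` takes the values: 0 → 1 → 2 → 3 → 4 → 5 → 6 → 7 → 8 → 9 → 10 → 11 → 12 → 13 → 14 → 15

Answer: 15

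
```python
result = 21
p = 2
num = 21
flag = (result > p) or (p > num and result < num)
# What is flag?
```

Trace:
`result = 21` → result = 21
`p = 2` → p = 2
`num = 21` → num = 21
`flag = (result > p) or (p > num and result < num)` → flag = True
So flag = True

Answer: True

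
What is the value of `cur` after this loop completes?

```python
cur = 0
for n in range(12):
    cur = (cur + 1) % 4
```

Increment mod 4, 12 times = 0
`cur` takes the values: 0 → 1 → 2 → 3 → 0 → 1 → 2 → 3 → 0 → 1 → 2 → 3 → 0

Answer: 0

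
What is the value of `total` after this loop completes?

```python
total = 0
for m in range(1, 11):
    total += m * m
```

Sum of squares 1² to 10² = 385
`total` takes the values: 0 → 1 → 5 → 14 → 30 → 55 → 91 → 140 → 204 → 285 → 385

Answer: 385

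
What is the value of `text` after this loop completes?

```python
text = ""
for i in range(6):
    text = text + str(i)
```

Concatenate digits 0 to 5
`text` takes the values: "" → "0" → "01" → "012" → "0123" → "01234" → "012345"

Answer: "012345"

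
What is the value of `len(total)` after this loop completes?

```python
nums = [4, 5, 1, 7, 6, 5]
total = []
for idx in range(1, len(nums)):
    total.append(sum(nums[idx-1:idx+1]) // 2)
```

Number of 2-element averages
`total` takes the values: [] → [4] → [4, 3] → [4, 3, 4] → [4, 3, 4, 6] → [4, 3, 4, 6, 5]
So `len(total)` = 5

Answer: 5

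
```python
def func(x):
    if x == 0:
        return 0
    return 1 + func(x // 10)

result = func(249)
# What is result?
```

Count of digits of 249: 3

Answer: 3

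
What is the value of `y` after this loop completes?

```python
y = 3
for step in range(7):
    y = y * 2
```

Multiply by 2, 7 times: 3 * 2^7 = 384
`y` takes the values: 3 → 6 → 12 → 24 → 48 → 96 → 192 → 384

Answer: 384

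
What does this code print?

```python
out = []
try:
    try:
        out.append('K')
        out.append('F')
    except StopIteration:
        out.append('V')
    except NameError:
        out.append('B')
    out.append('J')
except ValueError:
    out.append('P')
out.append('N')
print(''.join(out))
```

Execution trace: 'K' (inner try body) → 'F' (inner try body, no exception) → 'J' (try body, no exception) → 'N' (after the try/except). Output: KFJN

Answer: KFJN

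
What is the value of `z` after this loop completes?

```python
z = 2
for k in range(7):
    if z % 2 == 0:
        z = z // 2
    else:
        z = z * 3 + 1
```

Collatz-style transformation from 2
`z` takes the values: 2 → 1 → 4 → 2 → 1 → 4 → 2 → 1

Answer: 1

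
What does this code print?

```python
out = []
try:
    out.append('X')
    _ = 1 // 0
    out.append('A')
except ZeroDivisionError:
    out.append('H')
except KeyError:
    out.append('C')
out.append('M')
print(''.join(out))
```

Execution trace: 'X' (try body) → 'H' (except ZeroDivisionError) → 'M' (after the try/except). Output: XHM

Answer: XHM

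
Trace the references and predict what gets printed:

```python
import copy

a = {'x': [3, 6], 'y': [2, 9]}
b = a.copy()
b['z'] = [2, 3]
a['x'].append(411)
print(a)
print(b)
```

Key concept: shallow copy of dict with mutable values.
Step by step:
`a = {'x': [3, 6], 'y': [2, 9]}` → a = {'x': [3, 6], 'y': [2, 9]}
`b = a.copy()` → b = {'x': [3, 6], 'y': [2, 9]}
`b['z'] = [2, 3]` → b = {'x': [3, 6], 'y': [2, 9], 'z': [2, 3]}
`a['x'].append(411)` → a = {'x': [3, 6, 411], 'y': [2, 9]}; b = {'x': [3, 6, 411], 'y': [2, 9], 'z': [2, 3]}
`print(a)` → prints {'x': [3, 6, 411], 'y': [2, 9]}
`print(b)` → prints {'x': [3, 6, 411], 'y': [2, 9], 'z': [2, 3]}

Answer:
{'x': [3, 6, 411], 'y': [2, 9]}
{'x': [3, 6, 411], 'y': [2, 9], 'z': [2, 3]}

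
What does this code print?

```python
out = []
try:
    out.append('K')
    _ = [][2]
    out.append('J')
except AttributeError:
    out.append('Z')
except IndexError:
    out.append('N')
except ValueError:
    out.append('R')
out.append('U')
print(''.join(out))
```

Execution trace: 'K' (try body) → 'N' (except IndexError) → 'U' (after the try/except). Output: KNU

Answer: KNU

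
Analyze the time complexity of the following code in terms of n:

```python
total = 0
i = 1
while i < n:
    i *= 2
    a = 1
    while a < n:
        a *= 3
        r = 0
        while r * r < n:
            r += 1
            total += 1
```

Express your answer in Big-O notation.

Each loop level contributes: log n × log n × √n. Multiplying the contributions gives O(√n log² n).

Answer: O(√n log² n)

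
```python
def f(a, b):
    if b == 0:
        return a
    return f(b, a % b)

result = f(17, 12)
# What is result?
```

f(17, 12) -> f(12, 5) -> f(5, 2) -> f(2, 1) -> f(1, 0) -> 1

Answer: 1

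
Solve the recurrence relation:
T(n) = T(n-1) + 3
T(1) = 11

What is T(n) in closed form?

Unrolling: T(n) = T(1) + 3·(n-1) = 11 + 3(n-1) = 3n + 8.

Answer: T(n) = 3n + 8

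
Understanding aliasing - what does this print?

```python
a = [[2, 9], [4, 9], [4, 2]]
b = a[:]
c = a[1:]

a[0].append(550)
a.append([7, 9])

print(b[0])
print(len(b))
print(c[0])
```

Key concept: slice with nested mutation.
Step by step:
`a = [[2, 9], [4, 9], [4, 2]]` → a = [[2, 9], [4, 9], [4, 2]]
`b = a[:]` → b = [[2, 9], [4, 9], [4, 2]]
`c = a[1:]` → c = [[4, 9], [4, 2]]
`a[0].append(550)` → a = [[2, 9, 550], [4, 9], [4, 2]]; b = [[2, 9, 550], [4, 9], [4, 2]]
`a.append([7, 9])` → a = [[2, 9, 550], [4, 9], [4, 2], [7, 9]]
`print(b[0])` → prints [2, 9, 550]
`print(len(b))` → prints 3
`print(c[0])` → prints [4, 9]

Answer:
[2, 9, 550]
3
[4, 9]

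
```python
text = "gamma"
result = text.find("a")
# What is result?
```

Trace:
`text = "gamma"` → text = 'gamma'
`result = text.find("a")` → result = 1
So result = 1

Answer: 1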